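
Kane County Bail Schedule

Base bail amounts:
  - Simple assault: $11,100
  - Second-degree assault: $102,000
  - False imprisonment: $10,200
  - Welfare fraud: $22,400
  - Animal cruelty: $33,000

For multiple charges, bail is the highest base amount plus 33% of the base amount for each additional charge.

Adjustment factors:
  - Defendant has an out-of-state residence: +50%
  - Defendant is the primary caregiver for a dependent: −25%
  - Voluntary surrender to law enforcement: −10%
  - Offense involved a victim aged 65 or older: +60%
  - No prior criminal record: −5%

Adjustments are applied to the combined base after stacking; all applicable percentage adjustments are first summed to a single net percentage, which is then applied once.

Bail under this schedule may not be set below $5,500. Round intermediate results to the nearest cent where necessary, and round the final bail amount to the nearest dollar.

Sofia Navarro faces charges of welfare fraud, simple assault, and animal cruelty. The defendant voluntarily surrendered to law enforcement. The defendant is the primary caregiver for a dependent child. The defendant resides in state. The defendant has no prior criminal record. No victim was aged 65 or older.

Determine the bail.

Base amounts from the schedule: welfare fraud $22,400; simple assault $11,100; animal cruelty $33,000.
Stacking rule: highest base plus 33% of each additional charge. Highest is animal cruelty at $33,000. Additional: $22,400 × 33% = $7,392; $11,100 × 33% = $3,663. Combined base = $33,000 + $11,055 = $44,055.
Net percentage adjustment: −25% −10% −5% = −40%. $44,055 × 0.6 = $26,433.
$26,433 is at or above the $5,500 minimum.

$26,433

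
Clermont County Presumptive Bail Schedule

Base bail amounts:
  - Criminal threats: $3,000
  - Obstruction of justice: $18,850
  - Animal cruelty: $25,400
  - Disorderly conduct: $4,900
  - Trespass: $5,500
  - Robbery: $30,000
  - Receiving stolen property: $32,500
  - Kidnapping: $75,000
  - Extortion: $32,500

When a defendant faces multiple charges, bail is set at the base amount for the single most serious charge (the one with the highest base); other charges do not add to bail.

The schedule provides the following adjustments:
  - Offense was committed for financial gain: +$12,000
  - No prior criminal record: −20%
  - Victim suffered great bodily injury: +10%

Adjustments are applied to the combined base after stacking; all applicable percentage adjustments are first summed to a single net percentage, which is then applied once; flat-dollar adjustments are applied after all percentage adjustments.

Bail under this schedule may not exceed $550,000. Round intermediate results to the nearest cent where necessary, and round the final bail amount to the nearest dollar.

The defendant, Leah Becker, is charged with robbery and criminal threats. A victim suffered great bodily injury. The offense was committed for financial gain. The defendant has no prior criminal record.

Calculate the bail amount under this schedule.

Base amounts from the schedule: robbery $30,000; criminal threats $3,000.
Stacking rule: use the highest base only. Highest is robbery at $30,000. Combined base = $30,000.
Net percentage adjustment: −20% +10% = −10%. $30,000 × 0.9 = $27,000.
Offense was committed for financial gain (+$12,000 flat): $27,000 + $12,000 = $39,000.
$39,000 is within the $550,000 maximum.

$39,000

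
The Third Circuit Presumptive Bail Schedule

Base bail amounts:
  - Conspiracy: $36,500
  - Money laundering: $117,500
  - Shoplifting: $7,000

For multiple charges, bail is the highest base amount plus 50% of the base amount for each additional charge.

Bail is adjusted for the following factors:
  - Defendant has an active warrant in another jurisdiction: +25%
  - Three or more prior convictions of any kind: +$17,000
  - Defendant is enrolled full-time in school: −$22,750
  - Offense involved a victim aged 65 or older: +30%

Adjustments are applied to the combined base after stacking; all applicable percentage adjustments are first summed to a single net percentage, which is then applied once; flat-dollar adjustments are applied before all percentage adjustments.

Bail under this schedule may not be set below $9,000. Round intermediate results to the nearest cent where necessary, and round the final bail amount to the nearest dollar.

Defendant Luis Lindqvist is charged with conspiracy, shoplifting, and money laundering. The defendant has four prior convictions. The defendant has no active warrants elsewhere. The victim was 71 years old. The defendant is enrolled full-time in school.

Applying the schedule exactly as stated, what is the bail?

Base amounts from the schedule: conspiracy $36,500; shoplifting $7,000; money laundering $117,500.
Stacking rule: highest base plus 50% of each additional charge. Highest is money laundering at $117,500. Additional: $36,500 × 50% = $18,250; $7,000 × 50% = $3,500. Combined base = $117,500 + $21,750 = $139,250.
Three or more prior convictions of any kind (+$17,000 flat): $139,250 + $17,000 = $156,250.
Defendant is enrolled full-time in school (−$22,750 flat): $156,250 − $22,750 = $133,500.
Offense involved a victim aged 65 or older (+30%): $133,500 × 1.3 = $173,550.
$173,550 is at or above the $9,000 minimum.

$173,550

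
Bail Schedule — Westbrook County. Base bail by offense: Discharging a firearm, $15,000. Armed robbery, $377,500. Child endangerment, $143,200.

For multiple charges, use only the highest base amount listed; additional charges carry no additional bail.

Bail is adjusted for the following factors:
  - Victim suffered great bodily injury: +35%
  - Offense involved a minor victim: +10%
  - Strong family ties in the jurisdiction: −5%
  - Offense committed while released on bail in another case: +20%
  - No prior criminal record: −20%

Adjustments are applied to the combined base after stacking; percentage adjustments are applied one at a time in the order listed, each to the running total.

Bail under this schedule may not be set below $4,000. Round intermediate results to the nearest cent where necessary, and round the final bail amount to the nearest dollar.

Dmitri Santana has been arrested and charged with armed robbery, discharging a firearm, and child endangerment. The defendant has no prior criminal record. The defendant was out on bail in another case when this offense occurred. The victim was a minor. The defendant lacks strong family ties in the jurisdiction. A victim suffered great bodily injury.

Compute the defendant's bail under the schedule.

Base amounts from the schedule: armed robbery $377,500; discharging a firearm $15,000; child endangerment $143,200.
Stacking rule: use the highest base only. Highest is armed robbery at $377,500. Combined base = $377,500.
Victim suffered great bodily injury (+35%): $377,500 × 1.35 = $509,625.
Offense involved a minor victim (+10%): $509,625 × 1.1 = $560,587.50.
Offense committed while released on bail in another case (+20%): $560,587.50 × 1.2 = $672,705.
No prior criminal record (−20%): $672,705 × 0.8 = $538,164.
$538,164 is at or above the $4,000 minimum.

$538,164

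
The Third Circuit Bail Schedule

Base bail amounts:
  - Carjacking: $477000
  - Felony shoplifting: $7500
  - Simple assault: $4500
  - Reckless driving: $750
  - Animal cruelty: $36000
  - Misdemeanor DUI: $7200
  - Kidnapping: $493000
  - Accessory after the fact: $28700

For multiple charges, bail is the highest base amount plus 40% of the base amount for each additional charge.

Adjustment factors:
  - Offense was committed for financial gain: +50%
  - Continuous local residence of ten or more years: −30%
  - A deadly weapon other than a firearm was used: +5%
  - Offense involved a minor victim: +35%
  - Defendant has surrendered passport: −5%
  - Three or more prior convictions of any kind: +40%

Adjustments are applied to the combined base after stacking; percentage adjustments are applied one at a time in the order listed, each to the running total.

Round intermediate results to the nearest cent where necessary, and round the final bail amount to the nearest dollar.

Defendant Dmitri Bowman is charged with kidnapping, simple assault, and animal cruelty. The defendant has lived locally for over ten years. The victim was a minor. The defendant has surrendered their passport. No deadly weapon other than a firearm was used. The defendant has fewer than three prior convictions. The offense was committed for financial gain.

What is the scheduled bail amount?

Base amounts from the schedule: kidnapping $493000; simple assault $4500; animal cruelty $36000.
Stacking rule: highest base plus 40% of each additional charge. Highest is kidnapping at $493000. Additional: $4500 × 40% = $1800; $36000 × 40% = $14400. Combined base = $493000 + $16200 = $509200.
Offense was committed for financial gain (+50%): $509200 × 1.5 = $763800.
Continuous local residence of ten or more years (−30%): $763800 × 0.7 = $534660.
Offense involved a minor victim (+35%): $534660 × 1.35 = $721791.
Defendant has surrendered passport (−5%): $721791 × 0.95 = $685701.45.
Rounded to the nearest dollar: $685701.

$685701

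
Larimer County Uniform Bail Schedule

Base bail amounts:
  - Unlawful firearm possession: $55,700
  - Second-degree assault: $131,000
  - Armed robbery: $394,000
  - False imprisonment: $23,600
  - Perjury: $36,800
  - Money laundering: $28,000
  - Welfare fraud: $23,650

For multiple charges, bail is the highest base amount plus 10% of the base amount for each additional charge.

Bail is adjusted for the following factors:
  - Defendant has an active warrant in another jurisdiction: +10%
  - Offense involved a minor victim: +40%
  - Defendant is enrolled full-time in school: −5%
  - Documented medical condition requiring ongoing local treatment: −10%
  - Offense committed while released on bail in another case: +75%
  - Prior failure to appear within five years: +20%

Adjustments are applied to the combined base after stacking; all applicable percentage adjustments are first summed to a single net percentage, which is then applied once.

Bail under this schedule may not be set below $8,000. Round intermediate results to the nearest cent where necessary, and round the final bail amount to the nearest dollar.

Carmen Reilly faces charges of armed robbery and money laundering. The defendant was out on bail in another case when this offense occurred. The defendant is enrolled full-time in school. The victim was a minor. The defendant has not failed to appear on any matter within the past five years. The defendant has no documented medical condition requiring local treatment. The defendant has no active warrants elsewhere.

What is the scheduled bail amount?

Base amounts from the schedule: armed robbery $394,000; money laundering $28,000.
Stacking rule: highest base plus 10% of each additional charge. Highest is armed robbery at $394,000. Additional: $28,000 × 10% = $2,800. Combined base = $394,000 + $2,800 = $396,800.
Net percentage adjustment: +40% −5% +75% = +110%. $396,800 × 2.1 = $833,280.
$833,280 is at or above the $8,000 minimum.

$833,280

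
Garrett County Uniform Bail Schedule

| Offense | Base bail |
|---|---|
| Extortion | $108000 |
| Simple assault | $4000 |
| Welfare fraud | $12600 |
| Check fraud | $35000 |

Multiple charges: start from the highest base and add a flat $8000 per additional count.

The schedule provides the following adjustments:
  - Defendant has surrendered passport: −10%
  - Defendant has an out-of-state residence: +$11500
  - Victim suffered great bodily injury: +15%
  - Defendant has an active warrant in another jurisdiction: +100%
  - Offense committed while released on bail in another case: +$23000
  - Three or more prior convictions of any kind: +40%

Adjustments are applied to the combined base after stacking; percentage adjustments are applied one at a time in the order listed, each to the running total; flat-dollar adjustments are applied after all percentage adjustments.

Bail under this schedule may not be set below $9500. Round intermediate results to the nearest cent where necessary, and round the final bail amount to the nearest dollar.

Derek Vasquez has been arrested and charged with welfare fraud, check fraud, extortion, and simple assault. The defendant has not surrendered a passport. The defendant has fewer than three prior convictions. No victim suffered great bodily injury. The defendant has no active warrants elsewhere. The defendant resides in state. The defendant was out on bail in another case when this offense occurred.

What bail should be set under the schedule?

$155000

Base amounts from the schedule: welfare fraud $12600; check fraud $35000; extortion $108000; simple assault $4000.
Stacking rule: highest base plus $8000 per additional charge. Highest is extortion at $108000; 3 additional charges → +$24000. Combined base = $132000.
Offense committed while released on bail in another case (+$23000 flat): $132000 + $23000 = $155000.
$155000 is at or above the $9500 minimum.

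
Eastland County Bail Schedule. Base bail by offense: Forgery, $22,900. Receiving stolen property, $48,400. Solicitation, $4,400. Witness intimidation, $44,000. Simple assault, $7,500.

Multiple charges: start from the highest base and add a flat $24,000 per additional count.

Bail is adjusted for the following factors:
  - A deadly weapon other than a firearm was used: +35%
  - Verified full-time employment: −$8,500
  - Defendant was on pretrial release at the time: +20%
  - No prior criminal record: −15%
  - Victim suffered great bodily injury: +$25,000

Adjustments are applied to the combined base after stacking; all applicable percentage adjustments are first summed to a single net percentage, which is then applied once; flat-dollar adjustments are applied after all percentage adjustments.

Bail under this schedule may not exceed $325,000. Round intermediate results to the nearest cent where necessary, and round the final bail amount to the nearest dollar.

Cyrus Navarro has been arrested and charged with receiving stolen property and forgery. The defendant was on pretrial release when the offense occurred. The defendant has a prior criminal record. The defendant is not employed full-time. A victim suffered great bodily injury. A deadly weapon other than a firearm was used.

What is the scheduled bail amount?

Base amounts from the schedule: receiving stolen property $48,400; forgery $22,900.
Stacking rule: highest base plus $24,000 per additional charge. Highest is receiving stolen property at $48,400; 1 additional charge → +$24,000. Combined base = $72,400.
Net percentage adjustment: +35% +20% = +55%. $72,400 × 1.55 = $112,220.
Victim suffered great bodily injury (+$25,000 flat): $112,220 + $25,000 = $137,220.
$137,220 is within the $325,000 maximum.

$137,220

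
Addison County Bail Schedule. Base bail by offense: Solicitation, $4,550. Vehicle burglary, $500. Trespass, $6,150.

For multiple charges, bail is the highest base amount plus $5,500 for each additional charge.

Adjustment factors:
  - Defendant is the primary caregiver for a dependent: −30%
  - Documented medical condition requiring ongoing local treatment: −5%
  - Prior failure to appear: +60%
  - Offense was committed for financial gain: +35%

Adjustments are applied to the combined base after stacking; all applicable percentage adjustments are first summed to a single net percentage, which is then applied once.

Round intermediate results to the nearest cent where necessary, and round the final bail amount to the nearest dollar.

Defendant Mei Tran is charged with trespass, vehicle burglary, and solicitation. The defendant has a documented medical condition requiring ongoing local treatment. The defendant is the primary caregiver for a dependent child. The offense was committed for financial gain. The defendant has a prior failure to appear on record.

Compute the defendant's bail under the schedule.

$27,440

Base amounts from the schedule: trespass $6,150; vehicle burglary $500; solicitation $4,550.
Stacking rule: highest base plus $5,500 per additional charge. Highest is trespass at $6,150; 2 additional charges → +$11,000. Combined base = $17,150.
Net percentage adjustment: −30% −5% +60% +35% = +60%. $17,150 × 1.6 = $27,440.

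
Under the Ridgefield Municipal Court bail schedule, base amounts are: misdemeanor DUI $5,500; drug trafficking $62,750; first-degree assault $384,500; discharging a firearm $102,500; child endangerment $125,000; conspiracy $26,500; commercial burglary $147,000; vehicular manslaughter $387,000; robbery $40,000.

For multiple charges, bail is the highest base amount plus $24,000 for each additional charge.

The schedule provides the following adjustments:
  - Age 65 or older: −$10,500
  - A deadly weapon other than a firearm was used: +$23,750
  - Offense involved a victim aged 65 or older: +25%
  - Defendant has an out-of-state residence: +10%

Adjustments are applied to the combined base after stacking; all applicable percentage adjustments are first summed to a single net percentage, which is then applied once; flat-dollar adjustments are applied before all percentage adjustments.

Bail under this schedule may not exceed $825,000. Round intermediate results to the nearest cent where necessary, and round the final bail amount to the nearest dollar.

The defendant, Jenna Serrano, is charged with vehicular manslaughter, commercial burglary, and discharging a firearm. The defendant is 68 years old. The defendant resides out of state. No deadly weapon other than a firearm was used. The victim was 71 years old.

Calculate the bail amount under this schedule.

$573,075

Base amounts from the schedule: vehicular manslaughter $387,000; commercial burglary $147,000; discharging a firearm $102,500.
Stacking rule: highest base plus $24,000 per additional charge. Highest is vehicular manslaughter at $387,000; 2 additional charges → +$48,000. Combined base = $435,000.
Age 65 or older (−$10,500 flat): $435,000 − $10,500 = $424,500.
Net percentage adjustment: +25% +10% = +35%. $424,500 × 1.35 = $573,075.
$573,075 is within the $825,000 maximum.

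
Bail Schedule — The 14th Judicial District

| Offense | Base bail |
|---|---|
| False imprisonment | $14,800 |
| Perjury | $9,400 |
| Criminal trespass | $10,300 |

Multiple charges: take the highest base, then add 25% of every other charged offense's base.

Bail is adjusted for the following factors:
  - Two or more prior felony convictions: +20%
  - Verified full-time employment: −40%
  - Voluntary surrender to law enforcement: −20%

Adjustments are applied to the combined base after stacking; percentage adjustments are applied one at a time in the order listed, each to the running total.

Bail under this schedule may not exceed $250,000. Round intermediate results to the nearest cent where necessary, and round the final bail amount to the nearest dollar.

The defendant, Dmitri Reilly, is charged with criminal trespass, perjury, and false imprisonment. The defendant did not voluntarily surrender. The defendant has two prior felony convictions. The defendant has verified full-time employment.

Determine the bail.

Base amounts from the schedule: criminal trespass $10,300; perjury $9,400; false imprisonment $14,800.
Stacking rule: highest base plus 25% of each additional charge. Highest is false imprisonment at $14,800. Additional: $10,300 × 25% = $2,575; $9,400 × 25% = $2,350. Combined base = $14,800 + $4,925 = $19,725.
Two or more prior felony convictions (+20%): $19,725 × 1.2 = $23,670.
Verified full-time employment (−40%): $23,670 × 0.6 = $14,202.
$14,202 is within the $250,000 maximum.

$14,202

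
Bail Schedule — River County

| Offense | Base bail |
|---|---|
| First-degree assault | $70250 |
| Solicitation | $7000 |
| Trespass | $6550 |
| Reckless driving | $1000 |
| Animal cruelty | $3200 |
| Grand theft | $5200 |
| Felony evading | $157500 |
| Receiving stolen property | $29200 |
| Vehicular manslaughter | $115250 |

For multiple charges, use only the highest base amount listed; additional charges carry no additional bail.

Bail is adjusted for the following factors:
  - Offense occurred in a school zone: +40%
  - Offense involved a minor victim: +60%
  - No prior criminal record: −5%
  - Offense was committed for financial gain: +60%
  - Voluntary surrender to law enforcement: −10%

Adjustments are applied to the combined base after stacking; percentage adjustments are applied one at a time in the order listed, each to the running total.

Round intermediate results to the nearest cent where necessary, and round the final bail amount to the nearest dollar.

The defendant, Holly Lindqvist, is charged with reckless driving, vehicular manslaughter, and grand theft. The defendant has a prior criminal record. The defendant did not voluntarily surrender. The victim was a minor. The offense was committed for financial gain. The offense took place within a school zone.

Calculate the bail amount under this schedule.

Base amounts from the schedule: reckless driving $1000; vehicular manslaughter $115250; grand theft $5200.
Stacking rule: use the highest base only. Highest is vehicular manslaughter at $115250. Combined base = $115250.
Offense occurred in a school zone (+40%): $115250 × 1.4 = $161350.
Offense involved a minor victim (+60%): $161350 × 1.6 = $258160.
Offense was committed for financial gain (+60%): $258160 × 1.6 = $413056.

$413056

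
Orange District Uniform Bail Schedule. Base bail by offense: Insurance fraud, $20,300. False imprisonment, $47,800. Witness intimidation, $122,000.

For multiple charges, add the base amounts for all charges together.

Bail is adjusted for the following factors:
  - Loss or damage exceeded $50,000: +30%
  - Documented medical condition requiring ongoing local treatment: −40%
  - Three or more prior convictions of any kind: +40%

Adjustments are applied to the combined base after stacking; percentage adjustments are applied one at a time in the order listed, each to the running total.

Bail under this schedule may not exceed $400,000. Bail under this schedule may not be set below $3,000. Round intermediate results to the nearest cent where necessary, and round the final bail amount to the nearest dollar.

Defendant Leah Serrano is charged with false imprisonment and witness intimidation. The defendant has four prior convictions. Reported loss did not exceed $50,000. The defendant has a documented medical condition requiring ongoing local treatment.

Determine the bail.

$142,632

Base amounts from the schedule: false imprisonment $47,800; witness intimidation $122,000.
Stacking rule: sum of all bases. $47,800 + $122,000 = $169,800.
Documented medical condition requiring ongoing local treatment (−40%): $169,800 × 0.6 = $101,880.
Three or more prior convictions of any kind (+40%): $101,880 × 1.4 = $142,632.
$142,632 is within the $400,000 maximum.
$142,632 is at or above the $3,000 minimum.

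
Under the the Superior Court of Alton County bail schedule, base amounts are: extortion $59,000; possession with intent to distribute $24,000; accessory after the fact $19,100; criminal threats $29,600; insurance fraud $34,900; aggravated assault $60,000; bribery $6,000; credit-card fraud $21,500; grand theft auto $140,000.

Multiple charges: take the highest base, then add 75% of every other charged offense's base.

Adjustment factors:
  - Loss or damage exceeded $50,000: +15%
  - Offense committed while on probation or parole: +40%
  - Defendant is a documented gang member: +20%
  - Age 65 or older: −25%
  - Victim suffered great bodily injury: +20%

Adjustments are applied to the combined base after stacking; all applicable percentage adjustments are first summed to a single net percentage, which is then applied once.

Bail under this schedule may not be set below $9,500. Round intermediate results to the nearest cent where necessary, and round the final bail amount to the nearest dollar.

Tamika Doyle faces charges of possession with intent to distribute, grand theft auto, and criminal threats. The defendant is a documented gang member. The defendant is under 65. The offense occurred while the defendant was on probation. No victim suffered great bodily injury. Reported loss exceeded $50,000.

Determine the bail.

$315,350

Base amounts from the schedule: possession with intent to distribute $24,000; grand theft auto $140,000; criminal threats $29,600.
Stacking rule: highest base plus 75% of each additional charge. Highest is grand theft auto at $140,000. Additional: $24,000 × 75% = $18,000; $29,600 × 75% = $22,200. Combined base = $140,000 + $40,200 = $180,200.
Net percentage adjustment: +15% +40% +20% = +75%. $180,200 × 1.75 = $315,350.
$315,350 is at or above the $9,500 minimum.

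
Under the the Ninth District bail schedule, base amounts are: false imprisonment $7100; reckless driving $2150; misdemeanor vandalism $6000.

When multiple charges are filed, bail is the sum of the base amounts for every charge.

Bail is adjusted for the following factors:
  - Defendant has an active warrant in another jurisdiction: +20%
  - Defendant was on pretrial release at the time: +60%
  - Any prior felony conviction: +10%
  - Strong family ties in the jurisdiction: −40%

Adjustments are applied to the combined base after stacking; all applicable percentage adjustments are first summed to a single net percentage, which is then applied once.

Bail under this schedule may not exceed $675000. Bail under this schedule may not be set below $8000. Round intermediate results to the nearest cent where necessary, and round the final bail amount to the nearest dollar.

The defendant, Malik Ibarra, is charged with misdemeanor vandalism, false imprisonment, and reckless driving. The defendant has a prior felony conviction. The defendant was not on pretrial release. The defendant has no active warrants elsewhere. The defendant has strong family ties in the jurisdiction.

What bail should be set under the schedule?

Base amounts from the schedule: misdemeanor vandalism $6000; false imprisonment $7100; reckless driving $2150.
Stacking rule: sum of all bases. $6000 + $7100 + $2150 = $15250.
Net percentage adjustment: +10% −40% = −30%. $15250 × 0.7 = $10675.
$10675 is within the $675000 maximum.
$10675 is at or above the $8000 minimum.

$10675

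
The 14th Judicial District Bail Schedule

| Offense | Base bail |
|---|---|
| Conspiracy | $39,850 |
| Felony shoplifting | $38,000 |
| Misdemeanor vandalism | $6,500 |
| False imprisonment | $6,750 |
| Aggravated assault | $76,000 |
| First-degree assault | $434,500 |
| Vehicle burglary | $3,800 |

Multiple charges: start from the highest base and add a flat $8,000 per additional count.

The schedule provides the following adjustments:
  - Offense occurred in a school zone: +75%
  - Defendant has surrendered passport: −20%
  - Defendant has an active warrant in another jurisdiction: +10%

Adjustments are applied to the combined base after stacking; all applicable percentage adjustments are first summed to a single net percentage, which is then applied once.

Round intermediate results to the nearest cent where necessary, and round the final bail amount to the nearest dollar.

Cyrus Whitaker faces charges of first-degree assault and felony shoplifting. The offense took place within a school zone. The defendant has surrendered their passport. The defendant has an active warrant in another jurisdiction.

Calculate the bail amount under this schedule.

$730,125

Base amounts from the schedule: first-degree assault $434,500; felony shoplifting $38,000.
Stacking rule: highest base plus $8,000 per additional charge. Highest is first-degree assault at $434,500; 1 additional charge → +$8,000. Combined base = $442,500.
Net percentage adjustment: +75% −20% +10% = +65%. $442,500 × 1.65 = $730,125.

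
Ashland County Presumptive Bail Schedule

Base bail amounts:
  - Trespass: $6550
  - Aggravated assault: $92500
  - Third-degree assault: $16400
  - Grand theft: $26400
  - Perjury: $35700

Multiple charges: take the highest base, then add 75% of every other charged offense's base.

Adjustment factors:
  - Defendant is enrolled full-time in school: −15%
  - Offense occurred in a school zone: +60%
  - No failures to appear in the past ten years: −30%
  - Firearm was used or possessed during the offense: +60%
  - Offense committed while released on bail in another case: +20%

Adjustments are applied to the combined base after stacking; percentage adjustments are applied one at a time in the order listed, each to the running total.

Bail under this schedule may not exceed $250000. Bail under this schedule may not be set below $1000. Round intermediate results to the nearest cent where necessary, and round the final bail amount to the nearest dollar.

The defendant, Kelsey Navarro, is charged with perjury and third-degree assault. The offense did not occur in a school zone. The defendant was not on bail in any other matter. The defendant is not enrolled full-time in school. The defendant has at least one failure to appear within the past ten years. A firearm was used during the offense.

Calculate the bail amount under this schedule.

$76800

Base amounts from the schedule: perjury $35700; third-degree assault $16400.
Stacking rule: highest base plus 75% of each additional charge. Highest is perjury at $35700. Additional: $16400 × 75% = $12300. Combined base = $35700 + $12300 = $48000.
Firearm was used or possessed during the offense (+60%): $48000 × 1.6 = $76800.
$76800 is within the $250000 maximum.
$76800 is at or above the $1000 minimum.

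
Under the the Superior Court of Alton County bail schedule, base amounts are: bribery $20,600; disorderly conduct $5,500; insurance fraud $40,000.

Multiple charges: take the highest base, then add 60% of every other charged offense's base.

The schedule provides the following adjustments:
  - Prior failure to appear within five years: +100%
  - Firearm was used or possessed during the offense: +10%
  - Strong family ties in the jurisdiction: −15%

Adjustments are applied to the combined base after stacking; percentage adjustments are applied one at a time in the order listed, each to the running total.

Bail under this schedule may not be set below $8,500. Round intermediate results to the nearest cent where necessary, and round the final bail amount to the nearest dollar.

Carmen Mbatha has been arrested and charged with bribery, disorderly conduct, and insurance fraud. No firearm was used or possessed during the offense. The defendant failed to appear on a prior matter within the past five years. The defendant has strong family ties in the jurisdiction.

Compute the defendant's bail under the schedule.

$94,622

Base amounts from the schedule: bribery $20,600; disorderly conduct $5,500; insurance fraud $40,000.
Stacking rule: highest base plus 60% of each additional charge. Highest is insurance fraud at $40,000. Additional: $20,600 × 60% = $12,360; $5,500 × 60% = $3,300. Combined base = $40,000 + $15,660 = $55,660.
Prior failure to appear within five years (+100%): $55,660 × 2 = $111,320.
Strong family ties in the jurisdiction (−15%): $111,320 × 0.85 = $94,622.
$94,622 is at or above the $8,500 minimum.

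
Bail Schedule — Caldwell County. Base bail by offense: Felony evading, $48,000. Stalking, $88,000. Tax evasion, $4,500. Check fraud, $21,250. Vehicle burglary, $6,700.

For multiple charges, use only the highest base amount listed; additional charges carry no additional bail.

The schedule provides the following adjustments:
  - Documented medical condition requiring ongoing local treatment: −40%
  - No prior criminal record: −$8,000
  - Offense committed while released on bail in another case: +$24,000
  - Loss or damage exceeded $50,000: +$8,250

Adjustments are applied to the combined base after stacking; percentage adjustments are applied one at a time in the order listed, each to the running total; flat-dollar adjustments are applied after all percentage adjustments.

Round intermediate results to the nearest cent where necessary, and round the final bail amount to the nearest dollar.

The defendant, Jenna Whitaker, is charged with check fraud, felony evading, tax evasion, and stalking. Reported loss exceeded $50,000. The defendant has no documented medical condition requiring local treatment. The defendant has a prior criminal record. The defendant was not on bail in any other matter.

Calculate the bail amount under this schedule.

$96,250

Base amounts from the schedule: check fraud $21,250; felony evading $48,000; tax evasion $4,500; stalking $88,000.
Stacking rule: use the highest base only. Highest is stalking at $88,000. Combined base = $88,000.
Loss or damage exceeded $50,000 (+$8,250 flat): $88,000 + $8,250 = $96,250.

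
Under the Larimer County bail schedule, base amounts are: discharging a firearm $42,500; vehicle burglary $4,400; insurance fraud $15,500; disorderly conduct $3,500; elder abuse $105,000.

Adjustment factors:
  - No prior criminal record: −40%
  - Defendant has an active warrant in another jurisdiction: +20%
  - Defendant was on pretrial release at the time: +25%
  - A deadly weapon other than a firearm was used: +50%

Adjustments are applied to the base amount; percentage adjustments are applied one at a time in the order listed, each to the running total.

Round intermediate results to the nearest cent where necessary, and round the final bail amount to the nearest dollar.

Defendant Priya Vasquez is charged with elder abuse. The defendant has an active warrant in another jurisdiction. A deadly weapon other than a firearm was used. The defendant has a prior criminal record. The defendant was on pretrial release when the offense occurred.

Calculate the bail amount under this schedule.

$236,250

Base amounts from the schedule: elder abuse $105,000.
Single charge. Combined base = $105,000.
Defendant has an active warrant in another jurisdiction (+20%): $105,000 × 1.2 = $126,000.
Defendant was on pretrial release at the time (+25%): $126,000 × 1.25 = $157,500.
A deadly weapon other than a firearm was used (+50%): $157,500 × 1.5 = $236,250.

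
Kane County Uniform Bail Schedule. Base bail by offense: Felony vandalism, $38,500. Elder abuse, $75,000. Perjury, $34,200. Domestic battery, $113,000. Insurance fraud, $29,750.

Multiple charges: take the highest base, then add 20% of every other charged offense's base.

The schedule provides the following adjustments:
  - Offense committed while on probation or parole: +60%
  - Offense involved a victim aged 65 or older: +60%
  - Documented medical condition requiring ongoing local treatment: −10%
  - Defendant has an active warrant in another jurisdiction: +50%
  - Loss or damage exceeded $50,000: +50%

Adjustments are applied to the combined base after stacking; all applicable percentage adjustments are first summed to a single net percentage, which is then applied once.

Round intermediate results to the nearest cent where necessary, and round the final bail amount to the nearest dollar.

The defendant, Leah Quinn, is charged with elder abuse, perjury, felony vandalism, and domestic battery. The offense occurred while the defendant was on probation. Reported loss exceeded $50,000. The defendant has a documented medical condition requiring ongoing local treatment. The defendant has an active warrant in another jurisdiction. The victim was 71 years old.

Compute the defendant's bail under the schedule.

Base amounts from the schedule: elder abuse $75,000; perjury $34,200; felony vandalism $38,500; domestic battery $113,000.
Stacking rule: highest base plus 20% of each additional charge. Highest is domestic battery at $113,000. Additional: $75,000 × 20% = $15,000; $34,200 × 20% = $6,840; $38,500 × 20% = $7,700. Combined base = $113,000 + $29,540 = $142,540.
Net percentage adjustment: +60% +60% −10% +50% +50% = +210%. $142,540 × 3.1 = $441,874.

$441,874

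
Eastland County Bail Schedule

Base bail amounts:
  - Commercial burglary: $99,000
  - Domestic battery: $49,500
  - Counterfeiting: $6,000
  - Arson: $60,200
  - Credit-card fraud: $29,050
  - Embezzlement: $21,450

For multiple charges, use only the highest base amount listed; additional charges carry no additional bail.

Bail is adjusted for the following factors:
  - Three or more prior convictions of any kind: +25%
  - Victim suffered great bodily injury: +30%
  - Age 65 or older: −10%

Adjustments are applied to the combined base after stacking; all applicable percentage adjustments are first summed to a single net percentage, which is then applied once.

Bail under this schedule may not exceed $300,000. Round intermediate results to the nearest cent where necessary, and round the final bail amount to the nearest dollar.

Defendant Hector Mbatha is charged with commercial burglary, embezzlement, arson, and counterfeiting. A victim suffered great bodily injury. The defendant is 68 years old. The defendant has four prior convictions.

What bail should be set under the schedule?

Base amounts from the schedule: commercial burglary $99,000; embezzlement $21,450; arson $60,200; counterfeiting $6,000.
Stacking rule: use the highest base only. Highest is commercial burglary at $99,000. Combined base = $99,000.
Net percentage adjustment: +25% +30% −10% = +45%. $99,000 × 1.45 = $143,550.
$143,550 is within the $300,000 maximum.

$143,550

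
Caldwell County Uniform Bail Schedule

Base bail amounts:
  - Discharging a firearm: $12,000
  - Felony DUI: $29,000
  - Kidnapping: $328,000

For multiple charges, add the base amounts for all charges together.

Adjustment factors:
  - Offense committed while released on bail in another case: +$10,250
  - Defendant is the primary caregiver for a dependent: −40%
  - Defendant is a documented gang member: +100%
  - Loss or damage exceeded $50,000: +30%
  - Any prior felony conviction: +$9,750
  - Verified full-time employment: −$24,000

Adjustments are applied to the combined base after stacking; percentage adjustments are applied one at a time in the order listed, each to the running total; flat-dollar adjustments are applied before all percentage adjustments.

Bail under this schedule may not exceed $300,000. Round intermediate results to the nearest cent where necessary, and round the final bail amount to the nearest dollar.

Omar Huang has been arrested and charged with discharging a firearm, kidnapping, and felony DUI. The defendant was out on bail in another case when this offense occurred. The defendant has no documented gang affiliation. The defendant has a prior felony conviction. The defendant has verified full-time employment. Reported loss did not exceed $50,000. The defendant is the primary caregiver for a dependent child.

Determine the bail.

$219,000

Base amounts from the schedule: discharging a firearm $12,000; kidnapping $328,000; felony DUI $29,000.
Stacking rule: sum of all bases. $12,000 + $328,000 + $29,000 = $369,000.
Offense committed while released on bail in another case (+$10,250 flat): $369,000 + $10,250 = $379,250.
Any prior felony conviction (+$9,750 flat): $379,250 + $9,750 = $389,000.
Verified full-time employment (−$24,000 flat): $389,000 − $24,000 = $365,000.
Defendant is the primary caregiver for a dependent (−40%): $365,000 × 0.6 = $219,000.
$219,000 is within the $300,000 maximum.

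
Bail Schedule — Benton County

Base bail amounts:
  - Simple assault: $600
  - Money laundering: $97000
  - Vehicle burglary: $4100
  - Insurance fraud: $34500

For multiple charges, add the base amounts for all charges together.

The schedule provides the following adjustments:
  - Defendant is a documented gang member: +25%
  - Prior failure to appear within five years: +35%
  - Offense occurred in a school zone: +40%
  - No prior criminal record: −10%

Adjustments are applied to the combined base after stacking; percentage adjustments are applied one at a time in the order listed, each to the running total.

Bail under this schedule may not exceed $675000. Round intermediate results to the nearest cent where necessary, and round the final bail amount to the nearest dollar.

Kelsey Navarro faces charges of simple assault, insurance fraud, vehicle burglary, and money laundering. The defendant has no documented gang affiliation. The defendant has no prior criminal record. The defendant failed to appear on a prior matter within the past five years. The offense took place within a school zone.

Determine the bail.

$231676

Base amounts from the schedule: simple assault $600; insurance fraud $34500; vehicle burglary $4100; money laundering $97000.
Stacking rule: sum of all bases. $600 + $34500 + $4100 + $97000 = $136200.
Prior failure to appear within five years (+35%): $136200 × 1.35 = $183870.
Offense occurred in a school zone (+40%): $183870 × 1.4 = $257418.
No prior criminal record (−10%): $257418 × 0.9 = $231676.20.
$231676.20 is within the $675000 maximum.
Rounded to the nearest dollar: $231676.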